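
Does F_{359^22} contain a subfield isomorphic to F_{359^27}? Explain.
No: F_{359^27} is not a subfield of F_{359^22}

F_{p^m} embeds in F_{p^n} iff m | n. Here 27 ∤ 22 (since 22 = 0·27 + 22 with remainder 22 ≠ 0), so F_{359^27} is not a subfield of F_{359^22}. Equivalently: if it were, the tower law would give 27 = [F_{359^27}:F_359] dividing [F_{359^22}:F_359] = 22, contradiction.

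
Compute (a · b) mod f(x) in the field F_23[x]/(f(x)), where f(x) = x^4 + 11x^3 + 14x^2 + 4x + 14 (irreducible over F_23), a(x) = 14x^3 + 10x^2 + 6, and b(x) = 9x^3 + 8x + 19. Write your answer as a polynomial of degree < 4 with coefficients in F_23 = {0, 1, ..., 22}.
a · b ≡ 8x^3 + 22x^2 + 22x + 22 (mod f(x))

Multiply in F_23[x]: a(x)·b(x) = (14x^3 + 10x^2 + 6)·(9x^3 + 8x + 19) = 11x^6 + 21x^5 + 20x^4 + 9x^3 + 6x^2 + 2x + 22. This has degree ≥ 4, so divide by f(x) over F_23: 11x^6 + 21x^5 + 20x^4 + 9x^3 + 6x^2 + 2x + 22 = (11x^2 + 15x)·(x^4 + 11x^3 + 14x^2 + 4x + 14) + (8x^3 + 22x^2 + 22x + 22). Hence a·b ≡ 8x^3 + 22x^2 + 22x + 22 (mod f). (F_23[x]/(f) is a field with 23^4 = 279841 elements since f is irreducible of degree 4.)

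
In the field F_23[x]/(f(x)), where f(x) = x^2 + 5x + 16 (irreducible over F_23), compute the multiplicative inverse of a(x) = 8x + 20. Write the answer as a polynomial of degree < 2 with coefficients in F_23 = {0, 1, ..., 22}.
a(x)^(-1) ≡ 5x + 1 (mod f(x))

Since f is irreducible over F_23, F_23[x]/(f) is a field and a(x) ≠ 0 has an inverse. Apply the extended Euclidean algorithm to f(x) and a(x) in F_23[x]: f(x) = (3x + 19)·a(x) + (4). The last nonzero remainder is the constant 4 = gcd(f, a) in F_23. Back-substituting through the division chain expresses 4 = s(x)·a(x) + t(x)·f(x) with s(x) ≡ 20x + 4 (mod f), so (20x + 4)·a(x) ≡ 4 (mod f). Multiplying by 4^(-1) ≡ 6 in F_23 gives a(x)^(-1) ≡ 6·(20x + 4) ≡ 5x + 1 (mod f). Check: (8x + 20)·(5x + 1) = 17x^2 + 16x + 20 ≡ 1 (mod x^2 + 5x + 16).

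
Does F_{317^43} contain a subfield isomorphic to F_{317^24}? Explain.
No: F_{317^24} is not a subfield of F_{317^43}

F_{p^m} embeds in F_{p^n} iff m | n. Here 24 ∤ 43 (since 43 = 1·24 + 19 with remainder 19 ≠ 0), so F_{317^24} is not a subfield of F_{317^43}. Equivalently: if it were, the tower law would give 24 = [F_{317^24}:F_317] dividing [F_{317^43}:F_317] = 43, contradiction.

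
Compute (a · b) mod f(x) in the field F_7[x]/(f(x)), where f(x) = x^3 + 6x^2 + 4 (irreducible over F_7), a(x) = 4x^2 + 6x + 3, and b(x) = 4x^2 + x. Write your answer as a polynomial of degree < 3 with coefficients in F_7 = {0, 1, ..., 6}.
a · b ≡ 6x^2 + 2x + 6 (mod f(x))

Multiply in F_7[x]: a(x)·b(x) = (4x^2 + 6x + 3)·(4x^2 + x) = 2x^4 + 4x^2 + 3x. This has degree ≥ 3, so divide by f(x) over F_7: 2x^4 + 4x^2 + 3x = (2x + 2)·(x^3 + 6x^2 + 4) + (6x^2 + 2x + 6). Hence a·b ≡ 6x^2 + 2x + 6 (mod f). (F_7[x]/(f) is a field with 7^3 = 343 elements since f is irreducible of degree 3.)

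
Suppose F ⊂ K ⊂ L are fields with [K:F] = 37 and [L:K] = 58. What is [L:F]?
[L:F] = 2146

The tower law says that for any tower of field extensions F ⊂ K ⊂ L with finite degrees, [L:F] = [L:K] · [K:F]. Here this gives [L:F] = 58 · 37 = 2146.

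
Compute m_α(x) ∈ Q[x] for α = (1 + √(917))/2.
m_α(x) = x^2 - x - 229

From 2α - 1 = √(917), squaring gives (2α - 1)^2 = 917, i.e. 4α^2 - 4α + 1 = 917, so α^2 - α + (1 - 917)/4 = 0. Since 917 ≡ 1 (mod 4), (1 - 917)/4 = -229 ∈ Z. The polynomial x^2 - x - 229 has discriminant 1 - 4·(-229) = 917, which is not a perfect square in Q (d = 917 is squarefree and ≠ 1), so x^2 - x - 229 is irreducible over Q. It is the minimal polynomial of α.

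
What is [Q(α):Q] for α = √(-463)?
[Q(α):Q] = 2

[Q(α):Q] equals the degree of the minimal polynomial of α. Here α^2 = -463 and x^2 + 463 is irreducible (d = -463 is squarefree, ≠ 1, hence not a square), so deg(m_α) = 2. Thus [Q(α):Q] = 2.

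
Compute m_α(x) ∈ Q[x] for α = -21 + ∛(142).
m_α(x) = x^3 + 63x^2 + 1323x + 9119

Set β = α + 21 = ∛(142), so β^3 = 142. Then (α + 21)^3 - 142 = 0, i.e. α is a root of g(x) = (x + 21)^3 - 142 = x^3 + 63x^2 + 1323x + 9119. Since g(x) = h(x + 21) where h(x) = x^3 - 142, and h is irreducible over Q (because 142 is not a perfect cube, so h has no rational root, and a monic cubic with no rational root is irreducible), g is also irreducible (irreducibility is preserved under the substitution x → x + 21). Hence m_α(x) = x^3 + 63x^2 + 1323x + 9119.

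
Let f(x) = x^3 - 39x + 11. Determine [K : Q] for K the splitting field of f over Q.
[K : Q] = 6

By the rational root test, any rational root of the monic integer polynomial f(x) = x^3 - 39x + 11 must be an integer dividing the constant term 11, i.e. one of ±{1, 11}. Evaluating: f(1) = -27, f(-1) = 49, f(11) = 913, f(-11) = -891; none is 0, so f has no rational root and is therefore irreducible over Q (a cubic with no linear factor over a field is irreducible). For an irreducible cubic, the Galois group is A_3 or S_3 according as the discriminant disc(f) = -4a^3 - 27b^2 = -4·(-39)^3 - 27·(11)^2 = 234009 is or is not a square in Q. Here disc(f) = 234009 is not a perfect square in Q, so the Galois group of f over Q is not contained in A_3 and must be all of S_3. The splitting field has degree |S_3| = 6 over Q, so [K : Q] = 6.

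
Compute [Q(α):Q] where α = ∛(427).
[Q(α):Q] = 3

The minimal polynomial of α is x^3 - 427, irreducible over Q since 427 is not a perfect cube (so x^3 - 427 has no rational root). Hence [Q(α):Q] = deg(m_α) = 3.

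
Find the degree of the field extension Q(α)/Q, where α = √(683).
[Q(α):Q] = 2

[Q(α):Q] equals the degree of the minimal polynomial of α. Here α^2 = 683 and x^2 - 683 is irreducible (d = 683 is squarefree, ≠ 1, hence not a square), so deg(m_α) = 2. Thus [Q(α):Q] = 2.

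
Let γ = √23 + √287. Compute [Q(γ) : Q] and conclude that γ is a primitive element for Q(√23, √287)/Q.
[Q(γ) : Q] = 4 (equivalently, Q(γ) = Q(√23, √287))

Obviously Q(γ) ⊆ Q(√23, √287), and [Q(√23, √287):Q] = 4 (since 23, 287 are distinct squarefree integers > 1 with 6601 not a perfect square). To show equality we compute the minimal polynomial of γ. From γ = √23 + √287: γ^2 = 23 + 2√(6601) + 287 = 310 + 2√(6601), so γ^2 - 310 = 2√(6601); squaring, (γ^2 - 310)^2 = 4·6601, i.e. γ^4 - 620γ^2 + 96100 - 26404 = 0, i.e. γ^4 - 620γ^2 + 69696 = 0. So γ is a root of x^4 - 620x^2 + 69696. This polynomial is irreducible over Q: it has no rational root (each ±√23 ± √287 is irrational), and any factorization into two quadratics over Q would force √(6601) ∈ Q (pairing opposite roots) or √23, √287 ∈ Q (other pairings), all impossible. Hence [Q(γ):Q] = 4 = [Q(√23, √287):Q], so Q(γ) = Q(√23, √287).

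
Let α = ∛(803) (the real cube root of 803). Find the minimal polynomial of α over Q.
m_α(x) = x^3 - 803

α satisfies α^3 = 803, so x^3 - 803 annihilates α. By the rational root test, a rational root p/q (in lowest terms) of x^3 - 803 would satisfy p^3 = 803 q^3, forcing q = 1 and p^3 = 803; but 803 is not a perfect cube, contradiction. A monic cubic over Q with no rational root is irreducible (any nontrivial factorization would include a linear factor). Hence x^3 - 803 is the minimal polynomial of α, and in particular [Q(α):Q] = 3.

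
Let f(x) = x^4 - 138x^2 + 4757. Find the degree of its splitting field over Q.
[K : Q] = 4

Solving the quadratic in x^2: x^2 = (138 ± √(138^2 - 4·4757))/2 = (138 ± √16)/2 = (138 ± 4)/2, giving x^2 = 67 or x^2 = 71. So f(x) = (x^2 - 67)(x^2 - 71) and the roots of f are ±√67, ±√71. Hence the splitting field is K = Q(√67, √71). Since 67 and 71 are distinct squarefree integers > 1, their product 4757 is not a perfect square, so √71 ∉ Q(√67). By the tower law [K:Q] = [Q(√67,√71):Q(√67)] · [Q(√67):Q] = 2 · 2 = 4.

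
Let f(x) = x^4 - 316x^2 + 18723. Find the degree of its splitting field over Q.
[K : Q] = 4

Solving the quadratic in x^2: x^2 = (316 ± √(316^2 - 4·18723))/2 = (316 ± √24964)/2 = (316 ± 158)/2, giving x^2 = 79 or x^2 = 237. So f(x) = (x^2 - 79)(x^2 - 237) and the roots of f are ±√79, ±√237. Hence the splitting field is K = Q(√79, √237). Since 79 and 237 are distinct squarefree integers > 1, their product 18723 is not a perfect square, so √237 ∉ Q(√79). By the tower law [K:Q] = [Q(√79,√237):Q(√79)] · [Q(√79):Q] = 2 · 2 = 4.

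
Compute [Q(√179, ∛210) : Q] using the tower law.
[Q(√179, ∛210) : Q] = 6

Let L = Q(√179, ∛210). Since Q(√179) ⊂ L and [Q(√179):Q] = 2, the tower law gives 2 | [L:Q]. Likewise Q(∛210) ⊂ L with [Q(∛210):Q] = 3 (because 210 is not a perfect cube), so 3 | [L:Q]. As gcd(2,3) = 1, [L:Q] is divisible by 6. Conversely L is generated over Q by √179 and ∛210, so [L:Q] ≤ 2·3 = 6. Therefore [Q(√179, ∛210) : Q] = 6.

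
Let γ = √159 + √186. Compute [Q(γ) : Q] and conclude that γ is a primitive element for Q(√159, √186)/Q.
[Q(γ) : Q] = 4 (equivalently, Q(γ) = Q(√159, √186))

Obviously Q(γ) ⊆ Q(√159, √186), and [Q(√159, √186):Q] = 4 (since 159, 186 are distinct squarefree integers > 1 with 29574 not a perfect square). To show equality we compute the minimal polynomial of γ. From γ = √159 + √186: γ^2 = 159 + 2√(29574) + 186 = 345 + 2√(29574), so γ^2 - 345 = 2√(29574); squaring, (γ^2 - 345)^2 = 4·29574, i.e. γ^4 - 690γ^2 + 119025 - 118296 = 0, i.e. γ^4 - 690γ^2 + 729 = 0. So γ is a root of x^4 - 690x^2 + 729. This polynomial is irreducible over Q: it has no rational root (each ±√159 ± √186 is irrational), and any factorization into two quadratics over Q would force √(29574) ∈ Q (pairing opposite roots) or √159, √186 ∈ Q (other pairings), all impossible. Hence [Q(γ):Q] = 4 = [Q(√159, √186):Q], so Q(γ) = Q(√159, √186).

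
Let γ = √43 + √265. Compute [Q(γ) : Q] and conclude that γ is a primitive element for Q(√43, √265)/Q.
[Q(γ) : Q] = 4 (equivalently, Q(γ) = Q(√43, √265))

Obviously Q(γ) ⊆ Q(√43, √265), and [Q(√43, √265):Q] = 4 (since 43, 265 are distinct squarefree integers > 1 with 11395 not a perfect square). To show equality we compute the minimal polynomial of γ. From γ = √43 + √265: γ^2 = 43 + 2√(11395) + 265 = 308 + 2√(11395), so γ^2 - 308 = 2√(11395); squaring, (γ^2 - 308)^2 = 4·11395, i.e. γ^4 - 616γ^2 + 94864 - 45580 = 0, i.e. γ^4 - 616γ^2 + 49284 = 0. So γ is a root of x^4 - 616x^2 + 49284. This polynomial is irreducible over Q: it has no rational root (each ±√43 ± √265 is irrational), and any factorization into two quadratics over Q would force √(11395) ∈ Q (pairing opposite roots) or √43, √265 ∈ Q (other pairings), all impossible. Hence [Q(γ):Q] = 4 = [Q(√43, √265):Q], so Q(γ) = Q(√43, √265).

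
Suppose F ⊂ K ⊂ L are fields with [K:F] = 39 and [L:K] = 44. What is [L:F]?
[L:F] = 1716

The tower law says that for any tower of field extensions F ⊂ K ⊂ L with finite degrees, [L:F] = [L:K] · [K:F]. Here this gives [L:F] = 44 · 39 = 1716.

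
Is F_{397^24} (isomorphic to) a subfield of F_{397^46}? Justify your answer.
No: F_{397^24} is not a subfield of F_{397^46}

F_{p^m} embeds in F_{p^n} iff m | n. Here 24 ∤ 46 (since 46 = 1·24 + 22 with remainder 22 ≠ 0), so F_{397^24} is not a subfield of F_{397^46}. Equivalently: if it were, the tower law would give 24 = [F_{397^24}:F_397] dividing [F_{397^46}:F_397] = 46, contradiction.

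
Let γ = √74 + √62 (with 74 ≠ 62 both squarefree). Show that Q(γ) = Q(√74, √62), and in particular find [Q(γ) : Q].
[Q(γ) : Q] = 4 (equivalently, Q(γ) = Q(√74, √62))

Obviously Q(γ) ⊆ Q(√74, √62), and [Q(√74, √62):Q] = 4 (since 74, 62 are distinct squarefree integers > 1 with 4588 not a perfect square). To show equality we compute the minimal polynomial of γ. From γ = √74 + √62: γ^2 = 74 + 2√(4588) + 62 = 136 + 2√(4588), so γ^2 - 136 = 2√(4588); squaring, (γ^2 - 136)^2 = 4·4588, i.e. γ^4 - 272γ^2 + 18496 - 18352 = 0, i.e. γ^4 - 272γ^2 + 144 = 0. So γ is a root of x^4 - 272x^2 + 144. This polynomial is irreducible over Q: it has no rational root (each ±√74 ± √62 is irrational), and any factorization into two quadratics over Q would force √(4588) ∈ Q (pairing opposite roots) or √74, √62 ∈ Q (other pairings), all impossible. Hence [Q(γ):Q] = 4 = [Q(√74, √62):Q], so Q(γ) = Q(√74, √62).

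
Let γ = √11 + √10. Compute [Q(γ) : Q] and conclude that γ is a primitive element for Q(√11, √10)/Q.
[Q(γ) : Q] = 4 (equivalently, Q(γ) = Q(√11, √10))

Obviously Q(γ) ⊆ Q(√11, √10), and [Q(√11, √10):Q] = 4 (since 11, 10 are distinct squarefree integers > 1 with 110 not a perfect square). To show equality we compute the minimal polynomial of γ. From γ = √11 + √10: γ^2 = 11 + 2√(110) + 10 = 21 + 2√(110), so γ^2 - 21 = 2√(110); squaring, (γ^2 - 21)^2 = 4·110, i.e. γ^4 - 42γ^2 + 441 - 440 = 0, i.e. γ^4 - 42γ^2 + 1 = 0. So γ is a root of x^4 - 42x^2 + 1. This polynomial is irreducible over Q: it has no rational root (each ±√11 ± √10 is irrational), and any factorization into two quadratics over Q would force √(110) ∈ Q (pairing opposite roots) or √11, √10 ∈ Q (other pairings), all impossible. Hence [Q(γ):Q] = 4 = [Q(√11, √10):Q], so Q(γ) = Q(√11, √10).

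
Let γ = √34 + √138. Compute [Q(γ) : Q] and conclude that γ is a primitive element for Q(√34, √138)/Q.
[Q(γ) : Q] = 4 (equivalently, Q(γ) = Q(√34, √138))

Obviously Q(γ) ⊆ Q(√34, √138), and [Q(√34, √138):Q] = 4 (since 34, 138 are distinct squarefree integers > 1 with 4692 not a perfect square). To show equality we compute the minimal polynomial of γ. From γ = √34 + √138: γ^2 = 34 + 2√(4692) + 138 = 172 + 2√(4692), so γ^2 - 172 = 2√(4692); squaring, (γ^2 - 172)^2 = 4·4692, i.e. γ^4 - 344γ^2 + 29584 - 18768 = 0, i.e. γ^4 - 344γ^2 + 10816 = 0. So γ is a root of x^4 - 344x^2 + 10816. This polynomial is irreducible over Q: it has no rational root (each ±√34 ± √138 is irrational), and any factorization into two quadratics over Q would force √(4692) ∈ Q (pairing opposite roots) or √34, √138 ∈ Q (other pairings), all impossible. Hence [Q(γ):Q] = 4 = [Q(√34, √138):Q], so Q(γ) = Q(√34, √138).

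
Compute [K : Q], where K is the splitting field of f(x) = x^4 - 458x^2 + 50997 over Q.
[K : Q] = 4

Solving the quadratic in x^2: x^2 = (458 ± √(458^2 - 4·50997))/2 = (458 ± √5776)/2 = (458 ± 76)/2, giving x^2 = 267 or x^2 = 191. So f(x) = (x^2 - 267)(x^2 - 191) and the roots of f are ±√267, ±√191. Hence the splitting field is K = Q(√267, √191). Since 267 and 191 are distinct squarefree integers > 1, their product 50997 is not a perfect square, so √191 ∉ Q(√267). By the tower law [K:Q] = [Q(√267,√191):Q(√267)] · [Q(√267):Q] = 2 · 2 = 4.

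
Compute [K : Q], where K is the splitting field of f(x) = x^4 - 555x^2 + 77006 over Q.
[K : Q] = 4

Solving the quadratic in x^2: x^2 = (555 ± √(555^2 - 4·77006))/2 = (555 ± √1)/2 = (555 ± 1)/2, giving x^2 = 278 or x^2 = 277. So f(x) = (x^2 - 278)(x^2 - 277) and the roots of f are ±√278, ±√277. Hence the splitting field is K = Q(√278, √277). Since 278 and 277 are distinct squarefree integers > 1, their product 77006 is not a perfect square, so √277 ∉ Q(√278). By the tower law [K:Q] = [Q(√278,√277):Q(√278)] · [Q(√278):Q] = 2 · 2 = 4.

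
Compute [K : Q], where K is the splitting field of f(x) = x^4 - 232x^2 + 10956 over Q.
[K : Q] = 4

Solving the quadratic in x^2: x^2 = (232 ± √(232^2 - 4·10956))/2 = (232 ± √10000)/2 = (232 ± 100)/2, giving x^2 = 166 or x^2 = 66. So f(x) = (x^2 - 166)(x^2 - 66) and the roots of f are ±√166, ±√66. Hence the splitting field is K = Q(√166, √66). Since 166 and 66 are distinct squarefree integers > 1, their product 10956 is not a perfect square, so √66 ∉ Q(√166). By the tower law [K:Q] = [Q(√166,√66):Q(√166)] · [Q(√166):Q] = 2 · 2 = 4.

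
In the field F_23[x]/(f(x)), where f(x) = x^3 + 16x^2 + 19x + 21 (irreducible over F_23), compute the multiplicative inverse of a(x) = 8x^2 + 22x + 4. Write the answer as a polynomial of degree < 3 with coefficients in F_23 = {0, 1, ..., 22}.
a(x)^(-1) ≡ 8x^2 + 13x + 10 (mod f(x))

Since f is irreducible over F_23, F_23[x]/(f) is a field and a(x) ≠ 0 has an inverse. Apply the extended Euclidean algorithm to f(x) and a(x) in F_23[x]: f(x) = (3x + 11)·a(x) + (18x);  a(x) = (3x + 14)·(18x) + (4). The last nonzero remainder is the constant 4 = gcd(f, a) in F_23. Back-substituting through the division chain expresses 4 = s(x)·a(x) + t(x)·f(x) with s(x) ≡ 9x^2 + 6x + 17 (mod f), so (9x^2 + 6x + 17)·a(x) ≡ 4 (mod f). Multiplying by 4^(-1) ≡ 6 in F_23 gives a(x)^(-1) ≡ 6·(9x^2 + 6x + 17) ≡ 8x^2 + 13x + 10 (mod f). Check: (8x^2 + 22x + 4)·(8x^2 + 13x + 10) = 18x^4 + 4x^3 + 7x^2 + 19x + 17 ≡ 1 (mod x^3 + 16x^2 + 19x + 21).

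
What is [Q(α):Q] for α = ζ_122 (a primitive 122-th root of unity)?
[Q(α):Q] = 60

The minimal polynomial of ζ_122 over Q is the 122-th cyclotomic polynomial Φ_122(x), which is irreducible over Q and has degree φ(122) = 60. Hence [Q(α):Q] = φ(122) = 60.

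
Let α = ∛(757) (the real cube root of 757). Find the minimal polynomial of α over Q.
m_α(x) = x^3 - 757

α satisfies α^3 = 757, so x^3 - 757 annihilates α. By the rational root test, a rational root p/q (in lowest terms) of x^3 - 757 would satisfy p^3 = 757 q^3, forcing q = 1 and p^3 = 757; but 757 is not a perfect cube, contradiction. A monic cubic over Q with no rational root is irreducible (any nontrivial factorization would include a linear factor). Hence x^3 - 757 is the minimal polynomial of α, and in particular [Q(α):Q] = 3.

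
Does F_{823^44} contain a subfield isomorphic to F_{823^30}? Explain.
No: F_{823^30} is not a subfield of F_{823^44}

F_{p^m} embeds in F_{p^n} iff m | n. Here 30 ∤ 44 (since 44 = 1·30 + 14 with remainder 14 ≠ 0), so F_{823^30} is not a subfield of F_{823^44}. Equivalently: if it were, the tower law would give 30 = [F_{823^30}:F_823] dividing [F_{823^44}:F_823] = 44, contradiction.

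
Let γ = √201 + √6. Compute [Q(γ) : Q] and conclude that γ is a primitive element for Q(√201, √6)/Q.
[Q(γ) : Q] = 4 (equivalently, Q(γ) = Q(√201, √6))

Obviously Q(γ) ⊆ Q(√201, √6), and [Q(√201, √6):Q] = 4 (since 201, 6 are distinct squarefree integers > 1 with 1206 not a perfect square). To show equality we compute the minimal polynomial of γ. From γ = √201 + √6: γ^2 = 201 + 2√(1206) + 6 = 207 + 2√(1206), so γ^2 - 207 = 2√(1206); squaring, (γ^2 - 207)^2 = 4·1206, i.e. γ^4 - 414γ^2 + 42849 - 4824 = 0, i.e. γ^4 - 414γ^2 + 38025 = 0. So γ is a root of x^4 - 414x^2 + 38025. This polynomial is irreducible over Q: it has no rational root (each ±√201 ± √6 is irrational), and any factorization into two quadratics over Q would force √(1206) ∈ Q (pairing opposite roots) or √201, √6 ∈ Q (other pairings), all impossible. Hence [Q(γ):Q] = 4 = [Q(√201, √6):Q], so Q(γ) = Q(√201, √6).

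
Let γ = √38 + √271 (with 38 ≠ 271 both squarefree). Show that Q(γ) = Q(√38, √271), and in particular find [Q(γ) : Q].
[Q(γ) : Q] = 4 (equivalently, Q(γ) = Q(√38, √271))

Obviously Q(γ) ⊆ Q(√38, √271), and [Q(√38, √271):Q] = 4 (since 38, 271 are distinct squarefree integers > 1 with 10298 not a perfect square). To show equality we compute the minimal polynomial of γ. From γ = √38 + √271: γ^2 = 38 + 2√(10298) + 271 = 309 + 2√(10298), so γ^2 - 309 = 2√(10298); squaring, (γ^2 - 309)^2 = 4·10298, i.e. γ^4 - 618γ^2 + 95481 - 41192 = 0, i.e. γ^4 - 618γ^2 + 54289 = 0. So γ is a root of x^4 - 618x^2 + 54289. This polynomial is irreducible over Q: it has no rational root (each ±√38 ± √271 is irrational), and any factorization into two quadratics over Q would force √(10298) ∈ Q (pairing opposite roots) or √38, √271 ∈ Q (other pairings), all impossible. Hence [Q(γ):Q] = 4 = [Q(√38, √271):Q], so Q(γ) = Q(√38, √271).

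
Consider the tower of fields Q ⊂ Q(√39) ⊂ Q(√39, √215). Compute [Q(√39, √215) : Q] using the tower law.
[Q(√39, √215) : Q] = 4

[Q(√39):Q] = 2 (min poly x^2 - 39, irreducible since 39 is squarefree > 1). For the top step, suppose √215 ∈ Q(√39), say √215 = c + d√39 with c, d ∈ Q. Squaring: 215 = c^2 + 39d^2 + 2cd√39. Since √39 ∉ Q this forces 2cd = 0. If d = 0 then √215 = c ∈ Q, contradicting 215 squarefree > 1. If c = 0 then 215 = 39d^2, so 39·215 = (39d)^2 is a perfect square in Q — but 39·215 = 8385 is not a perfect square (since 39 and 215 are distinct squarefree integers). Contradiction. Hence √215 ∉ Q(√39), so x^2 - 215 stays irreducible over Q(√39) and [Q(√39, √215) : Q(√39)] = 2. By the tower law, [Q(√39, √215) : Q] = 2 · 2 = 4.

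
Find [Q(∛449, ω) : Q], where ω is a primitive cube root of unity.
[Q(∛449, ω) : Q] = 6

[Q(∛449):Q] = 3 (min poly x^3 - 449, irreducible since 449 is not a perfect cube). [Q(ω):Q] = 2 (min poly x^2 + x + 1). Since Q(∛449) ⊂ R and ω ∉ R, we have ω ∉ Q(∛449), so x^2 + x + 1 remains irreducible over Q(∛449) and [Q(∛449, ω) : Q(∛449)] = 2. By the tower law, [Q(∛449, ω) : Q] = 3 · 2 = 6. (In fact Q(∛449, ω) is the splitting field of x^3 - 449 over Q.)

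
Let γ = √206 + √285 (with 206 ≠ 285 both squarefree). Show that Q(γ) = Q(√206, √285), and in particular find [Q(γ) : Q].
[Q(γ) : Q] = 4 (equivalently, Q(γ) = Q(√206, √285))

Obviously Q(γ) ⊆ Q(√206, √285), and [Q(√206, √285):Q] = 4 (since 206, 285 are distinct squarefree integers > 1 with 58710 not a perfect square). To show equality we compute the minimal polynomial of γ. From γ = √206 + √285: γ^2 = 206 + 2√(58710) + 285 = 491 + 2√(58710), so γ^2 - 491 = 2√(58710); squaring, (γ^2 - 491)^2 = 4·58710, i.e. γ^4 - 982γ^2 + 241081 - 234840 = 0, i.e. γ^4 - 982γ^2 + 6241 = 0. So γ is a root of x^4 - 982x^2 + 6241. This polynomial is irreducible over Q: it has no rational root (each ±√206 ± √285 is irrational), and any factorization into two quadratics over Q would force √(58710) ∈ Q (pairing opposite roots) or √206, √285 ∈ Q (other pairings), all impossible. Hence [Q(γ):Q] = 4 = [Q(√206, √285):Q], so Q(γ) = Q(√206, √285).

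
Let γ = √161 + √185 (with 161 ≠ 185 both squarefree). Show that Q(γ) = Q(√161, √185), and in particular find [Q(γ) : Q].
[Q(γ) : Q] = 4 (equivalently, Q(γ) = Q(√161, √185))

Obviously Q(γ) ⊆ Q(√161, √185), and [Q(√161, √185):Q] = 4 (since 161, 185 are distinct squarefree integers > 1 with 29785 not a perfect square). To show equality we compute the minimal polynomial of γ. From γ = √161 + √185: γ^2 = 161 + 2√(29785) + 185 = 346 + 2√(29785), so γ^2 - 346 = 2√(29785); squaring, (γ^2 - 346)^2 = 4·29785, i.e. γ^4 - 692γ^2 + 119716 - 119140 = 0, i.e. γ^4 - 692γ^2 + 576 = 0. So γ is a root of x^4 - 692x^2 + 576. This polynomial is irreducible over Q: it has no rational root (each ±√161 ± √185 is irrational), and any factorization into two quadratics over Q would force √(29785) ∈ Q (pairing opposite roots) or √161, √185 ∈ Q (other pairings), all impossible. Hence [Q(γ):Q] = 4 = [Q(√161, √185):Q], so Q(γ) = Q(√161, √185).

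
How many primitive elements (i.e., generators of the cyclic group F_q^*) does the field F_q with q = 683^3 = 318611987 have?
There are φ(318611986) = 120128400 primitive elements

F_q^* is cyclic of order q - 1 = 318611986. A cyclic group of order m has exactly φ(m) generators. Here m = 318611986 = 2 · 7 · 11 · 31 · 66739, so the number of primitive elements is φ(318611986) = 120128400.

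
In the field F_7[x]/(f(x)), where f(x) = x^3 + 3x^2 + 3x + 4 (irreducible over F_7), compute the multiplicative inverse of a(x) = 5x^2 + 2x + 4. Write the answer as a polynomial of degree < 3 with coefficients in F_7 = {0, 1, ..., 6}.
a(x)^(-1) ≡ x^2 + 4x + 2 (mod f(x))

Since f is irreducible over F_7, F_7[x]/(f) is a field and a(x) ≠ 0 has an inverse. Apply the extended Euclidean algorithm to f(x) and a(x) in F_7[x]: f(x) = (3x + 5)·a(x) + (2x + 5);  a(x) = (6x)·(2x + 5) + (4). The last nonzero remainder is the constant 4 = gcd(f, a) in F_7. Back-substituting through the division chain expresses 4 = s(x)·a(x) + t(x)·f(x) with s(x) ≡ 4x^2 + 2x + 1 (mod f), so (4x^2 + 2x + 1)·a(x) ≡ 4 (mod f). Multiplying by 4^(-1) ≡ 2 in F_7 gives a(x)^(-1) ≡ 2·(4x^2 + 2x + 1) ≡ x^2 + 4x + 2 (mod f). Check: (5x^2 + 2x + 4)·(x^2 + 4x + 2) = 5x^4 + x^3 + x^2 + 6x + 1 ≡ 1 (mod x^3 + 3x^2 + 3x + 4).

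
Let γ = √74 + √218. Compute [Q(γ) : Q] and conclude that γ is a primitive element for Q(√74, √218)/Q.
[Q(γ) : Q] = 4 (equivalently, Q(γ) = Q(√74, √218))

Obviously Q(γ) ⊆ Q(√74, √218), and [Q(√74, √218):Q] = 4 (since 74, 218 are distinct squarefree integers > 1 with 16132 not a perfect square). To show equality we compute the minimal polynomial of γ. From γ = √74 + √218: γ^2 = 74 + 2√(16132) + 218 = 292 + 2√(16132), so γ^2 - 292 = 2√(16132); squaring, (γ^2 - 292)^2 = 4·16132, i.e. γ^4 - 584γ^2 + 85264 - 64528 = 0, i.e. γ^4 - 584γ^2 + 20736 = 0. So γ is a root of x^4 - 584x^2 + 20736. This polynomial is irreducible over Q: it has no rational root (each ±√74 ± √218 is irrational), and any factorization into two quadratics over Q would force √(16132) ∈ Q (pairing opposite roots) or √74, √218 ∈ Q (other pairings), all impossible. Hence [Q(γ):Q] = 4 = [Q(√74, √218):Q], so Q(γ) = Q(√74, √218).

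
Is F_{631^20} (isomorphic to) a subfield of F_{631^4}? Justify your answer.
No: F_{631^20} is not a subfield of F_{631^4}

F_{p^m} embeds in F_{p^n} iff m | n. Here 20 ∤ 4 (since 4 = 0·20 + 4 with remainder 4 ≠ 0), so F_{631^20} is not a subfield of F_{631^4}. Equivalently: if it were, the tower law would give 20 = [F_{631^20}:F_631] dividing [F_{631^4}:F_631] = 4, contradiction.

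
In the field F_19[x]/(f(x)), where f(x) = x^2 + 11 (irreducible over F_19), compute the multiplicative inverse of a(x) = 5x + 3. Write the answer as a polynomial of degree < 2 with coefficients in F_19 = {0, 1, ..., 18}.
a(x)^(-1) ≡ 5x + 16 (mod f(x))

Since f is irreducible over F_19, F_19[x]/(f) is a field and a(x) ≠ 0 has an inverse. Apply the extended Euclidean algorithm to f(x) and a(x) in F_19[x]: f(x) = (4x + 9)·a(x) + (3). The last nonzero remainder is the constant 3 = gcd(f, a) in F_19. Back-substituting through the division chain expresses 3 = s(x)·a(x) + t(x)·f(x) with s(x) ≡ 15x + 10 (mod f), so (15x + 10)·a(x) ≡ 3 (mod f). Multiplying by 3^(-1) ≡ 13 in F_19 gives a(x)^(-1) ≡ 13·(15x + 10) ≡ 5x + 16 (mod f). Check: (5x + 3)·(5x + 16) = 6x^2 + 10 ≡ 1 (mod x^2 + 11).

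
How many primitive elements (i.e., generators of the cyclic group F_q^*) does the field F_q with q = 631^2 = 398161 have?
There are φ(398160) = 89856 primitive elements

F_q^* is cyclic of order q - 1 = 398160. A cyclic group of order m has exactly φ(m) generators. Here m = 398160 = 2^4 · 3^2 · 5 · 7 · 79, so the number of primitive elements is φ(398160) = 89856.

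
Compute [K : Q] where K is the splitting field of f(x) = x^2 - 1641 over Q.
[K : Q] = 2

f(x) = x^2 - 1641 factors as (x - √1641)(x + √1641). The splitting field is K = Q(√1641). Since 1641 is squarefree and > 1, it is not a perfect square, so x^2 - 1641 is irreducible over Q and [Q(√1641) : Q] = 2. Hence [K : Q] = 2.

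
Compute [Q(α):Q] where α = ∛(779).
[Q(α):Q] = 3

The minimal polynomial of α is x^3 - 779, irreducible over Q since 779 is not a perfect cube (so x^3 - 779 has no rational root). Hence [Q(α):Q] = deg(m_α) = 3.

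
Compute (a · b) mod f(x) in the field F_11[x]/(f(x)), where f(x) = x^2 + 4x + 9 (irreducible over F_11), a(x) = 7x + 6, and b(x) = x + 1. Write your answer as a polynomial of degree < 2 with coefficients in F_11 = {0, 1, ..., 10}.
a · b ≡ 7x + 9 (mod f(x))

Multiply in F_11[x]: a(x)·b(x) = (7x + 6)·(x + 1) = 7x^2 + 2x + 6. This has degree ≥ 2, so divide by f(x) over F_11: 7x^2 + 2x + 6 = (7)·(x^2 + 4x + 9) + (7x + 9). Hence a·b ≡ 7x + 9 (mod f). (F_11[x]/(f) is a field with 11^2 = 121 elements since f is irreducible of degree 2.)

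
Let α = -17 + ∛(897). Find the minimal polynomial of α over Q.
m_α(x) = x^3 + 51x^2 + 867x + 4016

Set β = α + 17 = ∛(897), so β^3 = 897. Then (α + 17)^3 - 897 = 0, i.e. α is a root of g(x) = (x + 17)^3 - 897 = x^3 + 51x^2 + 867x + 4016. Since g(x) = h(x + 17) where h(x) = x^3 - 897, and h is irreducible over Q (because 897 is not a perfect cube, so h has no rational root, and a monic cubic with no rational root is irreducible), g is also irreducible (irreducibility is preserved under the substitution x → x + 17). Hence m_α(x) = x^3 + 51x^2 + 867x + 4016.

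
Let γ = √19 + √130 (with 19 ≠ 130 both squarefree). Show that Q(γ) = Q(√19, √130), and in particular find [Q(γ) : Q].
[Q(γ) : Q] = 4 (equivalently, Q(γ) = Q(√19, √130))

Obviously Q(γ) ⊆ Q(√19, √130), and [Q(√19, √130):Q] = 4 (since 19, 130 are distinct squarefree integers > 1 with 2470 not a perfect square). To show equality we compute the minimal polynomial of γ. From γ = √19 + √130: γ^2 = 19 + 2√(2470) + 130 = 149 + 2√(2470), so γ^2 - 149 = 2√(2470); squaring, (γ^2 - 149)^2 = 4·2470, i.e. γ^4 - 298γ^2 + 22201 - 9880 = 0, i.e. γ^4 - 298γ^2 + 12321 = 0. So γ is a root of x^4 - 298x^2 + 12321. This polynomial is irreducible over Q: it has no rational root (each ±√19 ± √130 is irrational), and any factorization into two quadratics over Q would force √(2470) ∈ Q (pairing opposite roots) or √19, √130 ∈ Q (other pairings), all impossible. Hence [Q(γ):Q] = 4 = [Q(√19, √130):Q], so Q(γ) = Q(√19, √130).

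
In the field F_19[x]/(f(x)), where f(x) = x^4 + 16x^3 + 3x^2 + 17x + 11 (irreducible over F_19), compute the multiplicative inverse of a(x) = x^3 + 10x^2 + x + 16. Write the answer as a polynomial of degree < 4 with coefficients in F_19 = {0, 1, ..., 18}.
a(x)^(-1) ≡ x^3 + 18x^2 + 16x + 5 (mod f(x))

Since f is irreducible over F_19, F_19[x]/(f) is a field and a(x) ≠ 0 has an inverse. Apply the extended Euclidean algorithm to f(x) and a(x) in F_19[x]: f(x) = (x + 6)·a(x) + (18x^2 + 14x + 10);  a(x) = (18x + 14)·(18x^2 + 14x + 10) + (5x + 9);  (18x^2 + 14x + 10) = (15x + 10)·(5x + 9) + (15). The last nonzero remainder is the constant 15 = gcd(f, a) in F_19. Back-substituting through the division chain expresses 15 = s(x)·a(x) + t(x)·f(x) with s(x) ≡ 15x^3 + 4x^2 + 12x + 18 (mod f), so (15x^3 + 4x^2 + 12x + 18)·a(x) ≡ 15 (mod f). Multiplying by 15^(-1) ≡ 14 in F_19 gives a(x)^(-1) ≡ 14·(15x^3 + 4x^2 + 12x + 18) ≡ x^3 + 18x^2 + 16x + 5 (mod f). Check: (x^3 + 10x^2 + x + 16)·(x^3 + 18x^2 + 16x + 5) = x^6 + 9x^5 + 7x^4 + 9x^3 + 12x^2 + 14x + 4 ≡ 1 (mod x^4 + 16x^3 + 3x^2 + 17x + 11).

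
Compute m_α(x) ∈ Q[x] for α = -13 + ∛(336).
m_α(x) = x^3 + 39x^2 + 507x + 1861

Set β = α + 13 = ∛(336), so β^3 = 336. Then (α + 13)^3 - 336 = 0, i.e. α is a root of g(x) = (x + 13)^3 - 336 = x^3 + 39x^2 + 507x + 1861. Since g(x) = h(x + 13) where h(x) = x^3 - 336, and h is irreducible over Q (because 336 is not a perfect cube, so h has no rational root, and a monic cubic with no rational root is irreducible), g is also irreducible (irreducibility is preserved under the substitution x → x + 13). Hence m_α(x) = x^3 + 39x^2 + 507x + 1861.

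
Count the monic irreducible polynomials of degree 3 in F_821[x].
There are 184462280 monic irreducible polynomials of degree 3 over F_821

Each element of F_{821^3} that lies in no proper subfield is a root of exactly one monic irreducible of degree 3 over F_821, and each such polynomial has 3 distinct roots in F_{821^3}. By Möbius inversion the count is N_821(3) = (1/3) Σ_{d|3} μ(3/d) · 821^d = (1/3)(μ(3)·821^1 + μ(1)·821^3) = 553386840/3 = 184462280.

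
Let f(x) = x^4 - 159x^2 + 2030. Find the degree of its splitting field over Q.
[K : Q] = 4

Solving the quadratic in x^2: x^2 = (159 ± √(159^2 - 4·2030))/2 = (159 ± √17161)/2 = (159 ± 131)/2, giving x^2 = 145 or x^2 = 14. So f(x) = (x^2 - 145)(x^2 - 14) and the roots of f are ±√145, ±√14. Hence the splitting field is K = Q(√145, √14). Since 145 and 14 are distinct squarefree integers > 1, their product 2030 is not a perfect square, so √14 ∉ Q(√145). By the tower law [K:Q] = [Q(√145,√14):Q(√145)] · [Q(√145):Q] = 2 · 2 = 4.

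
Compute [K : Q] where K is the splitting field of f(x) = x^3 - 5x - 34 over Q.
[K : Q] = 6

By the rational root test, any rational root of the monic integer polynomial f(x) = x^3 - 5x - 34 must be an integer dividing the constant term -34, i.e. one of ±{1, 2, 17, 34}. Evaluating: f(1) = -38, f(-1) = -30, f(2) = -36, f(-2) = -32, f(17) = 4794, f(-17) = -4862, f(34) = 39100, f(-34) = -39168; none is 0, so f has no rational root and is therefore irreducible over Q (a cubic with no linear factor over a field is irreducible). For an irreducible cubic, the Galois group is A_3 or S_3 according as the discriminant disc(f) = -4a^3 - 27b^2 = -4·(-5)^3 - 27·(-34)^2 = -30712 is or is not a square in Q. Here disc(f) = -30712 is not a perfect square in Q, so the Galois group of f over Q is not contained in A_3 and must be all of S_3. The splitting field has degree |S_3| = 6 over Q, so [K : Q] = 6.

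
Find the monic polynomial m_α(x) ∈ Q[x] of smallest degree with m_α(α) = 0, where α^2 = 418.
m_α(x) = x^2 - 418

α satisfies α^2 - 418 = 0, so x^2 - 418 annihilates α. Since d = 418 is squarefree and ≠ 1, it is not a perfect square in Q, so x^2 - 418 has no rational root and is therefore irreducible over Q (a degree-2 polynomial over a field is irreducible iff it has no root). Hence m_α(x) = x^2 - 418.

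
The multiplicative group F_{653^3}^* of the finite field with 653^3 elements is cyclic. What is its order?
|F_{653^3}^*| = 278445076

F_{653^3} has 653^3 = 278445077 elements; its multiplicative group consists of all nonzero elements, so |F_{653^3}^*| = 278445077 - 1 = 278445076. (It is cyclic since any finite subgroup of the multiplicative group of a field is cyclic.)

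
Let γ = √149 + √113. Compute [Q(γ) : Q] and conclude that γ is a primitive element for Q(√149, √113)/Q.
[Q(γ) : Q] = 4 (equivalently, Q(γ) = Q(√149, √113))

Obviously Q(γ) ⊆ Q(√149, √113), and [Q(√149, √113):Q] = 4 (since 149, 113 are distinct squarefree integers > 1 with 16837 not a perfect square). To show equality we compute the minimal polynomial of γ. From γ = √149 + √113: γ^2 = 149 + 2√(16837) + 113 = 262 + 2√(16837), so γ^2 - 262 = 2√(16837); squaring, (γ^2 - 262)^2 = 4·16837, i.e. γ^4 - 524γ^2 + 68644 - 67348 = 0, i.e. γ^4 - 524γ^2 + 1296 = 0. So γ is a root of x^4 - 524x^2 + 1296. This polynomial is irreducible over Q: it has no rational root (each ±√149 ± √113 is irrational), and any factorization into two quadratics over Q would force √(16837) ∈ Q (pairing opposite roots) or √149, √113 ∈ Q (other pairings), all impossible. Hence [Q(γ):Q] = 4 = [Q(√149, √113):Q], so Q(γ) = Q(√149, √113).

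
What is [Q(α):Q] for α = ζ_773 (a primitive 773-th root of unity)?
[Q(α):Q] = 772

The minimal polynomial of ζ_773 over Q is the 773-th cyclotomic polynomial Φ_773(x), which is irreducible over Q and has degree φ(773) = 772. Hence [Q(α):Q] = φ(773) = 772.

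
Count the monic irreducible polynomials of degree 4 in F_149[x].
There are 123215550 monic irreducible polynomials of degree 4 over F_149

Each element of F_{149^4} that lies in no proper subfield is a root of exactly one monic irreducible of degree 4 over F_149, and each such polynomial has 4 distinct roots in F_{149^4}. By Möbius inversion the count is N_149(4) = (1/4) Σ_{d|4} μ(4/d) · 149^d = (1/4)(μ(4)·149^1 + μ(2)·149^2 + μ(1)·149^4) = 492862200/4 = 123215550.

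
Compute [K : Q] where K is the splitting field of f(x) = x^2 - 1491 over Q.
[K : Q] = 2

f(x) = x^2 - 1491 factors as (x - √1491)(x + √1491). The splitting field is K = Q(√1491). Since 1491 is squarefree and > 1, it is not a perfect square, so x^2 - 1491 is irreducible over Q and [Q(√1491) : Q] = 2. Hence [K : Q] = 2.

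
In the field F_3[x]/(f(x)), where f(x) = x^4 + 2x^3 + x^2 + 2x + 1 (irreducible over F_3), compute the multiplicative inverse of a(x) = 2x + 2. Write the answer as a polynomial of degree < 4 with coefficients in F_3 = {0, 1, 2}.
a(x)^(-1) ≡ 2x^3 + 2x^2 + 1 (mod f(x))

Since f is irreducible over F_3, F_3[x]/(f) is a field and a(x) ≠ 0 has an inverse. Apply the extended Euclidean algorithm to f(x) and a(x) in F_3[x]: f(x) = (2x^3 + 2x^2 + 1)·a(x) + (2). The last nonzero remainder is the constant 2 = gcd(f, a) in F_3. Back-substituting through the division chain expresses 2 = s(x)·a(x) + t(x)·f(x) with s(x) ≡ x^3 + x^2 + 2 (mod f), so (x^3 + x^2 + 2)·a(x) ≡ 2 (mod f). Multiplying by 2^(-1) ≡ 2 in F_3 gives a(x)^(-1) ≡ 2·(x^3 + x^2 + 2) ≡ 2x^3 + 2x^2 + 1 (mod f). Check: (2x + 2)·(2x^3 + 2x^2 + 1) = x^4 + 2x^3 + x^2 + 2x + 2 ≡ 1 (mod x^4 + 2x^3 + x^2 + 2x + 1).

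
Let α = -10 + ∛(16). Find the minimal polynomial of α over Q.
m_α(x) = x^3 + 30x^2 + 300x + 984

Set β = α + 10 = ∛(16), so β^3 = 16. Then (α + 10)^3 - 16 = 0, i.e. α is a root of g(x) = (x + 10)^3 - 16 = x^3 + 30x^2 + 300x + 984. Since g(x) = h(x + 10) where h(x) = x^3 - 16, and h is irreducible over Q (because 16 is not a perfect cube, so h has no rational root, and a monic cubic with no rational root is irreducible), g is also irreducible (irreducibility is preserved under the substitution x → x + 10). Hence m_α(x) = x^3 + 30x^2 + 300x + 984.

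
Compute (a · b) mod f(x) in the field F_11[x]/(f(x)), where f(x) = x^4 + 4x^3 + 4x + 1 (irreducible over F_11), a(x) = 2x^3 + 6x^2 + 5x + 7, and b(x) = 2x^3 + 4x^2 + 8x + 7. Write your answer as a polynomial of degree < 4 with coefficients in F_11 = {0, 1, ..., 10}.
a · b ≡ 10x^3 + 2x^2 + 6x + 4 (mod f(x))

Multiply in F_11[x]: a(x)·b(x) = (2x^3 + 6x^2 + 5x + 7)·(2x^3 + 4x^2 + 8x + 7) = 4x^6 + 9x^5 + 6x^4 + 8x^3 + 3x + 5. This has degree ≥ 4, so divide by f(x) over F_11: 4x^6 + 9x^5 + 6x^4 + 8x^3 + 3x + 5 = (4x^2 + 4x + 1)·(x^4 + 4x^3 + 4x + 1) + (10x^3 + 2x^2 + 6x + 4). Hence a·b ≡ 10x^3 + 2x^2 + 6x + 4 (mod f). (F_11[x]/(f) is a field with 11^4 = 14641 elements since f is irreducible of degree 4.)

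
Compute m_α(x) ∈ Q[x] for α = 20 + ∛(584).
m_α(x) = x^3 - 60x^2 + 1200x - 8584

Set β = α - 20 = ∛(584), so β^3 = 584. Then (α - 20)^3 - 584 = 0, i.e. α is a root of g(x) = (x - 20)^3 - 584 = x^3 - 60x^2 + 1200x - 8584. Since g(x) = h(x - 20) where h(x) = x^3 - 584, and h is irreducible over Q (because 584 is not a perfect cube, so h has no rational root, and a monic cubic with no rational root is irreducible), g is also irreducible (irreducibility is preserved under the substitution x → x - 20). Hence m_α(x) = x^3 - 60x^2 + 1200x - 8584.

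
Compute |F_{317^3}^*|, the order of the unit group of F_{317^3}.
|F_{317^3}^*| = 31855012

F_{317^3} has 317^3 = 31855013 elements; its multiplicative group consists of all nonzero elements, so |F_{317^3}^*| = 31855013 - 1 = 31855012. (It is cyclic since any finite subgroup of the multiplicative group of a field is cyclic.)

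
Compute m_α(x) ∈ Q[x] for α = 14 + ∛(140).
m_α(x) = x^3 - 42x^2 + 588x - 2884

Set β = α - 14 = ∛(140), so β^3 = 140. Then (α - 14)^3 - 140 = 0, i.e. α is a root of g(x) = (x - 14)^3 - 140 = x^3 - 42x^2 + 588x - 2884. Since g(x) = h(x - 14) where h(x) = x^3 - 140, and h is irreducible over Q (because 140 is not a perfect cube, so h has no rational root, and a monic cubic with no rational root is irreducible), g is also irreducible (irreducibility is preserved under the substitution x → x - 14). Hence m_α(x) = x^3 - 42x^2 + 588x - 2884.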